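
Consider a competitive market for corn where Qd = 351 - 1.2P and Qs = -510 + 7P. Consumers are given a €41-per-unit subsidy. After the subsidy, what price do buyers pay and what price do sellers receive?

Buyers pay €70; sellers receive €111

Pre-subsidy: 351 - 1.2P = -510 + 7P gives P* = 105, Q* = 225.
With the rebate, buyers effectively pay Pb = Ps − 41, where Ps is the price sellers receive.
Demand in terms of Ps becomes Qd = 351 − 1.2(Ps − 41) = 400.2 - 1.2Ps. Setting this equal to supply: 400.2 - 1.2Ps = -510 + 7Ps, so Ps = 111.
Buyers pay Pb = 111 − 41 = 70; Q' = -510 + 7·111 = 267.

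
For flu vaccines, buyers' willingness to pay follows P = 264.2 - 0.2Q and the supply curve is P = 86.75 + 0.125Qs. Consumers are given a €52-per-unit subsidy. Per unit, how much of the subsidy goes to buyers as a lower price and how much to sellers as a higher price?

Buyers gain €32 per unit; sellers gain €20 per unit

Pre-subsidy: 264.2 - 0.2Q = 86.75 + 0.125Q gives Q* = 546 and P* = 155.
With the rebate, buyers effectively pay Pb = Ps − 52, where Ps is the price sellers receive.
On the curves, Pb = 264.2 - 0.2Q and Ps = 86.75 + 0.125Q; the wedge Ps − Pb = 52 gives 86.75 + 0.125Q − (264.2 - 0.2Q) = 52, so Q' = 706.
Then Pb = 264.2 − 0.2·706 = 123 and Ps = 86.75 + 0.125·706 = 175.
Buyers' price falls by P* − Pb = 155 − 123 = 32; sellers' price rises by Ps − P* = 175 − 155 = 20.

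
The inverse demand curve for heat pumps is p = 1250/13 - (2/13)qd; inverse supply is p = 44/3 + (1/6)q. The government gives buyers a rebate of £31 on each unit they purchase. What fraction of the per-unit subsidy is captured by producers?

Producer share = 0.52

Pre-subsidy: 1250/13 - (2/13)q = 44/3 + (1/6)q gives q* = 254.24 and p* = 57.04.
With the rebate, buyers effectively pay pb = ps − 31, where ps is the price sellers receive.
On the curves, pb = 1250/13 - (2/13)q and ps = 44/3 + (1/6)q; the wedge ps − pb = 31 gives 44/3 + (1/6)q − (1250/13 - (2/13)q) = 31, so q' = 350.96.
Then pb = 1250/13 − (2/13)·350.96 = 42.16 and ps = 44/3 + (1/6)·350.96 = 73.16.
Buyers' price falls by p* − pb = 57.04 − 42.16 = 14.88; sellers' price rises by ps − p* = 73.16 − 57.04 = 16.12.
So producers capture 16.12/31 = 0.52 of each unit of subsidy.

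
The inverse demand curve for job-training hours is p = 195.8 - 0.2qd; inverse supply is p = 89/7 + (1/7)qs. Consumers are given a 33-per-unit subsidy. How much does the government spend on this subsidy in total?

Pre-subsidy: 195.8 - 0.2q = 89/7 + (1/7)q gives q* = 534 and p* = 89.
With the rebate, buyers effectively pay pb = ps − 33, where ps is the price sellers receive.
On the curves, pb = 195.8 - 0.2q and ps = 89/7 + (1/7)q; the wedge ps − pb = 33 gives 89/7 + (1/7)q − (195.8 - 0.2q) = 33, so q' = 630.25.
Then pb = 195.8 − 0.2·630.25 = 69.75 and ps = 89/7 + (1/7)·630.25 = 102.75.
Government outlay = subsidy × quantity = 33 × 630.25 = 20798.25.

Government cost = 20798.25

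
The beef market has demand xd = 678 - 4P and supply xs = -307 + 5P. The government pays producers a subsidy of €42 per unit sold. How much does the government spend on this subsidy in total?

Government cost = 42028/3

Pre-subsidy: 678 - 4P = -307 + 5P gives P* = 985/9, x* = 2162/9.
With the subsidy, sellers receive Ps = Pb + 42 for each unit, where Pb is the price buyers pay.
Supply in terms of Pb becomes xs = -307 + 5(Pb + 42) = -97 + 5Pb. Setting this equal to demand: 678 - 4Pb = -97 + 5Pb, so Pb = 775/9.
Sellers receive Ps = 775/9 + 42 = 1153/9; x' = 678 − 4·(775/9) = 3002/9.
Government outlay = subsidy × quantity = 42 × 3002/9 = 42028/3.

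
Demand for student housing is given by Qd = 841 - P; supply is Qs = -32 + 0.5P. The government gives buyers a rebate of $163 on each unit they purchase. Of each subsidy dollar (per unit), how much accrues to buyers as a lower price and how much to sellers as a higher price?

Buyers gain 163/3 per unit; sellers gain 326/3 per unit

Pre-subsidy: 841 - P = -32 + 0.5P gives P* = 582, Q* = 259.
With the rebate, buyers effectively pay Pb = Ps − 163, where Ps is the price sellers receive.
Demand in terms of Ps becomes Qd = 841 − 1(Ps − 163) = 1004 - Ps. Setting this equal to supply: 1004 - Ps = -32 + 0.5Ps, so Ps = 2072/3.
Buyers pay Pb = 2072/3 − 163 = 1583/3; Q' = -32 + 0.5·(2072/3) = 940/3.
Buyers' price falls by P* − Pb = 582 − 1583/3 = 163/3; sellers' price rises by Ps − P* = 2072/3 − 582 = 326/3.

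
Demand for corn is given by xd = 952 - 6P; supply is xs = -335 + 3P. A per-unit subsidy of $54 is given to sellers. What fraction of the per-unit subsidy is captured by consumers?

Consumer share = 1/3

Pre-subsidy: 952 - 6P = -335 + 3P gives P* = 143, x* = 94.
With the subsidy, sellers receive Ps = Pb + 54 for each unit, where Pb is the price buyers pay.
Supply in terms of Pb becomes xs = -335 + 3(Pb + 54) = -173 + 3Pb. Setting this equal to demand: 952 - 6Pb = -173 + 3Pb, so Pb = 125.
Sellers receive Ps = 125 + 54 = 179; x' = 952 − 6·125 = 202.
Buyers' price falls by P* − Pb = 143 − 125 = 18; sellers' price rises by Ps − P* = 179 − 143 = 36.
So consumers capture 18/54 = 1/3 of each unit of subsidy.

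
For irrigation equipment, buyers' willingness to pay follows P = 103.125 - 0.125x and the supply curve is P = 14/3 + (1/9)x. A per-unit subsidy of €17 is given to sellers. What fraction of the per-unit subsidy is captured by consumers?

Pre-subsidy: 103.125 - 0.125x = 14/3 + (1/9)x gives x* = 417 and P* = 51.
With the subsidy, sellers receive Ps = Pb + 17 for each unit, where Pb is the price buyers pay.
On the curves, Pb = 103.125 - 0.125x and Ps = 14/3 + (1/9)x; the wedge Ps − Pb = 17 gives 14/3 + (1/9)x − (103.125 - 0.125x) = 17, so x' = 489.
Then Pb = 103.125 − 0.125·489 = 42 and Ps = 14/3 + (1/9)·489 = 59.
Buyers' price falls by P* − Pb = 51 − 42 = 9; sellers' price rises by Ps − P* = 59 − 51 = 8.
So consumers capture 9/17 = 9/17 of each unit of subsidy.

Consumer share = 9/17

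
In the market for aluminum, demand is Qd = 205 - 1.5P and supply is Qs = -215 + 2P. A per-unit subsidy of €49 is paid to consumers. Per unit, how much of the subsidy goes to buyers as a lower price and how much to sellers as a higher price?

Pre-subsidy: 205 - 1.5P = -215 + 2P gives P* = 120, Q* = 25.
With the rebate, buyers effectively pay Pb = Ps − 49, where Ps is the price sellers receive.
Demand in terms of Ps becomes Qd = 205 − 1.5(Ps − 49) = 278.5 - 1.5Ps. Setting this equal to supply: 278.5 - 1.5Ps = -215 + 2Ps, so Ps = 141.
Buyers pay Pb = 141 − 49 = 92; Q' = -215 + 2·141 = 67.
Buyers' price falls by P* − Pb = 120 − 92 = 28; sellers' price rises by Ps − P* = 141 − 120 = 21.

Buyers gain €28 per unit; sellers gain €21 per unit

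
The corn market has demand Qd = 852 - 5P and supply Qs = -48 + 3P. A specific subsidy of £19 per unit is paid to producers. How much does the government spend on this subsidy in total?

Government cost = £6177.375

Pre-subsidy: 852 - 5P = -48 + 3P gives P* = 112.5, Q* = 289.5.
With the subsidy, sellers receive Ps = Pb + 19 for each unit, where Pb is the price buyers pay.
Supply in terms of Pb becomes Qs = -48 + 3(Pb + 19) = 9 + 3Pb. Setting this equal to demand: 852 - 5Pb = 9 + 3Pb, so Pb = 105.375.
Sellers receive Ps = 105.375 + 19 = 124.375; Q' = 852 − 5·105.375 = 325.125.
Government outlay = subsidy × quantity = 19 × 325.125 = 6177.375.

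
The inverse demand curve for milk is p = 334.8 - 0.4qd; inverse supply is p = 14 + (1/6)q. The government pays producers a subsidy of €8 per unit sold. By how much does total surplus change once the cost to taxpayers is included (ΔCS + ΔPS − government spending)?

Pre-subsidy: 334.8 - 0.4q = 14 + (1/6)q gives q* = 9624/17 and p* = 1842/17.
With the subsidy, sellers receive ps = pb + 8 for each unit, where pb is the price buyers pay.
On the curves, pb = 334.8 - 0.4q and ps = 14 + (1/6)q; the wedge ps − pb = 8 gives 14 + (1/6)q − (334.8 - 0.4q) = 8, so q' = 9864/17.
Then pb = 334.8 − 0.4·(9864/17) = 1746/17 and ps = 14 + (1/6)·(9864/17) = 1882/17.
ΔCS = ½(9624/17 + 9864/17)(1842/17 − 1746/17) = 935424/289; ΔPS = ½(9624/17 + 9864/17)(1882/17 − 1842/17) = 389760/289.
Government spending = 8 × 9864/17 = 78912/17.
Net change = 935424/289 + 389760/289 − 78912/17 = -960/17. The loss equals the DWL triangle ½·8·240/17.

Net change in total surplus = -960/17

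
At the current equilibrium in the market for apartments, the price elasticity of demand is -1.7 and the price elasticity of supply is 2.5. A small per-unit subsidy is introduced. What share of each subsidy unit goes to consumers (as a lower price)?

Consumer share = 25/42

For a small subsidy around the equilibrium, the benefit split depends on the relative slopes, which at a point are proportional to the elasticities.
Buyer share = εs/(εs + |εd|) = 2.5/(2.5 + 1.7) = 25/42; seller share = |εd|/(εs + |εd|) = 17/42.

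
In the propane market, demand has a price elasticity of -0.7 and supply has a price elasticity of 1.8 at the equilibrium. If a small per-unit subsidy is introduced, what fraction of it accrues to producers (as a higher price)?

For a small subsidy around the equilibrium, the benefit split depends on the relative slopes, which at a point are proportional to the elasticities.
Buyer share = εs/(εs + |εd|) = 1.8/(1.8 + 0.7) = 0.72; seller share = |εd|/(εs + |εd|) = 0.28.
So producers capture 0.28 of the subsidy.

Producer share = 0.28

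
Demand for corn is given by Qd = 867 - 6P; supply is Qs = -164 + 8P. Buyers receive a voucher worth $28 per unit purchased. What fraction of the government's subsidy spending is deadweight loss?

DWL / government spending = 7/76

Pre-subsidy: 867 - 6P = -164 + 8P gives P* = 1031/14, Q* = 2976/7.
With the rebate, buyers effectively pay Pb = Ps − 28, where Ps is the price sellers receive.
Demand in terms of Ps becomes Qd = 867 − 6(Ps − 28) = 1035 - 6Ps. Setting this equal to supply: 1035 - 6Ps = -164 + 8Ps, so Ps = 1199/14.
Buyers pay Pb = 1199/14 − 28 = 807/14; Q' = -164 + 8·(1199/14) = 3648/7.
ΔCS = ½(2976/7 + 3648/7)(1031/14 − 807/14) = 52992/7; ΔPS = ½(2976/7 + 3648/7)(1199/14 − 1031/14) = 39744/7.
Government spending = 28 × 3648/7 = 14592.
DWL = ½ × 28 × (3648/7 − 2976/7) = 1344; fraction = 1344 / 14592 = 7/76.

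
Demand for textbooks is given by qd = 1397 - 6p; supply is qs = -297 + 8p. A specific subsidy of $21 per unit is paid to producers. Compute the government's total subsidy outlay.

Pre-subsidy: 1397 - 6p = -297 + 8p gives p* = 121, q* = 671.
With the subsidy, sellers receive ps = pb + 21 for each unit, where pb is the price buyers pay.
Supply in terms of pb becomes qs = -297 + 8(pb + 21) = -129 + 8pb. Setting this equal to demand: 1397 - 6pb = -129 + 8pb, so pb = 109.
Sellers receive ps = 109 + 21 = 130; q' = 1397 − 6·109 = 743.
Government outlay = subsidy × quantity = 21 × 743 = 15603.

Government cost = $15603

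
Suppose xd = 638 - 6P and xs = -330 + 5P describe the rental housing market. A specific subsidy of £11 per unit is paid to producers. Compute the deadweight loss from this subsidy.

Deadweight loss = £165

Pre-subsidy: 638 - 6P = -330 + 5P gives P* = 88, x* = 110.
With the subsidy, sellers receive Ps = Pb + 11 for each unit, where Pb is the price buyers pay.
Supply in terms of Pb becomes xs = -330 + 5(Pb + 11) = -275 + 5Pb. Setting this equal to demand: 638 - 6Pb = -275 + 5Pb, so Pb = 83.
Sellers receive Ps = 83 + 11 = 94; x' = 638 − 6·83 = 140.
The subsidy expands output by 140 − 110 = 30 past the efficient level; on those units the gap between marginal cost and willingness to pay runs from 0 up to 11.
DWL = ½ × 11 × 30 = 165.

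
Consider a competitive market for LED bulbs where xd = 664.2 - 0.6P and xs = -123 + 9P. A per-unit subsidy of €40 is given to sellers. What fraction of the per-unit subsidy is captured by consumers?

Consumer share = 0.9375

Pre-subsidy: 664.2 - 0.6P = -123 + 9P gives P* = 82, x* = 615.
With the subsidy, sellers receive Ps = Pb + 40 for each unit, where Pb is the price buyers pay.
Supply in terms of Pb becomes xs = -123 + 9(Pb + 40) = 237 + 9Pb. Setting this equal to demand: 664.2 - 0.6Pb = 237 + 9Pb, so Pb = 44.5.
Sellers receive Ps = 44.5 + 40 = 84.5; x' = 664.2 − 0.6·44.5 = 637.5.
Buyers' price falls by P* − Pb = 82 − 44.5 = 37.5; sellers' price rises by Ps − P* = 84.5 − 82 = 2.5.
So consumers capture 37.5/40 = 0.9375 of each unit of subsidy.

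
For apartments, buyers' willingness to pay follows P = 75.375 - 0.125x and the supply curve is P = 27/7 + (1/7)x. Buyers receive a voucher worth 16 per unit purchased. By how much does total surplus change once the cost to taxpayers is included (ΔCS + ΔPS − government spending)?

Net change in total surplus = -7168/15

Pre-subsidy: 75.375 - 0.125x = 27/7 + (1/7)x gives x* = 267 and P* = 42.
With the rebate, buyers effectively pay Pb = Ps − 16, where Ps is the price sellers receive.
On the curves, Pb = 75.375 - 0.125x and Ps = 27/7 + (1/7)x; the wedge Ps − Pb = 16 gives 27/7 + (1/7)x − (75.375 - 0.125x) = 16, so x' = 4901/15.
Then Pb = 75.375 − 0.125·(4901/15) = 518/15 and Ps = 27/7 + (1/7)·(4901/15) = 758/15.
ΔCS = ½(267 + 4901/15)(42 − 518/15) = 498736/225; ΔPS = ½(267 + 4901/15)(758/15 − 42) = 569984/225.
Government spending = 16 × 4901/15 = 78416/15.
Net change = 498736/225 + 569984/225 − 78416/15 = -7168/15. The loss equals the DWL triangle ½·16·896/15.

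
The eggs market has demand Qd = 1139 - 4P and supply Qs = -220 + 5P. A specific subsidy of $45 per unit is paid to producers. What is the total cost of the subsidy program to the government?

Pre-subsidy: 1139 - 4P = -220 + 5P gives P* = 151, Q* = 535.
With the subsidy, sellers receive Ps = Pb + 45 for each unit, where Pb is the price buyers pay.
Supply in terms of Pb becomes Qs = -220 + 5(Pb + 45) = 5 + 5Pb. Setting this equal to demand: 1139 - 4Pb = 5 + 5Pb, so Pb = 126.
Sellers receive Ps = 126 + 45 = 171; Q' = 1139 − 4·126 = 635.
Government outlay = subsidy × quantity = 45 × 635 = 28575.

Government cost = $28575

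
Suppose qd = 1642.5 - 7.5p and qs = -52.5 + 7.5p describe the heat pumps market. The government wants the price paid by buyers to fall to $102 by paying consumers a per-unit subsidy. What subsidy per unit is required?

Required subsidy s = $22 per unit

At a buyer price of 102, quantity demanded is 1642.5 − 7.5·102 = 877.5.
Sellers supply 877.5 only when they receive ps with -52.5 + 7.5·ps = 877.5, i.e. ps = 124.
s = ps − pb = 124 − 102 = 22.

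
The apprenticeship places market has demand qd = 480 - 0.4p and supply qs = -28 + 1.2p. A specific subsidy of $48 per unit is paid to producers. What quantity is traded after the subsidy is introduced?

q' = 367.4

Pre-subsidy: 480 - 0.4p = -28 + 1.2p gives p* = 317.5, q* = 353.
With the subsidy, sellers receive ps = pb + 48 for each unit, where pb is the price buyers pay.
Supply in terms of pb becomes qs = -28 + 1.2(pb + 48) = 29.6 + 1.2pb. Setting this equal to demand: 480 - 0.4pb = 29.6 + 1.2pb, so pb = 281.5.
Sellers receive ps = 281.5 + 48 = 329.5; q' = 480 − 0.4·281.5 = 367.4.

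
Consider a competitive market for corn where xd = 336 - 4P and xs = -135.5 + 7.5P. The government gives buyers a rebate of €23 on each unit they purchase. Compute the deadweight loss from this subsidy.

Deadweight loss = €690

Pre-subsidy: 336 - 4P = -135.5 + 7.5P gives P* = 41, x* = 172.
With the rebate, buyers effectively pay Pb = Ps − 23, where Ps is the price sellers receive.
Demand in terms of Ps becomes xd = 336 − 4(Ps − 23) = 428 - 4Ps. Setting this equal to supply: 428 - 4Ps = -135.5 + 7.5Ps, so Ps = 49.
Buyers pay Pb = 49 − 23 = 26; x' = -135.5 + 7.5·49 = 232.
The subsidy expands output by 232 − 172 = 60 past the efficient level; on those units the gap between marginal cost and willingness to pay runs from 0 up to 23.
DWL = ½ × 23 × 60 = 690.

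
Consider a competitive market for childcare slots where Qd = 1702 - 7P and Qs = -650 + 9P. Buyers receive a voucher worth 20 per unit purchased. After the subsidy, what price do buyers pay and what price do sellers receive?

Buyers pay 135.75; sellers receive 155.75

Pre-subsidy: 1702 - 7P = -650 + 9P gives P* = 147, Q* = 673.
With the rebate, buyers effectively pay Pb = Ps − 20, where Ps is the price sellers receive.
Demand in terms of Ps becomes Qd = 1702 − 7(Ps − 20) = 1842 - 7Ps. Setting this equal to supply: 1842 - 7Ps = -650 + 9Ps, so Ps = 155.75.
Buyers pay Pb = 155.75 − 20 = 135.75; Q' = -650 + 9·155.75 = 751.75.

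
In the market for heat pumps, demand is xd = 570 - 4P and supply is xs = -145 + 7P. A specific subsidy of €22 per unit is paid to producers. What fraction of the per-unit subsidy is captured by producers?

Producer share = 4/11

Pre-subsidy: 570 - 4P = -145 + 7P gives P* = 65, x* = 310.
With the subsidy, sellers receive Ps = Pb + 22 for each unit, where Pb is the price buyers pay.
Supply in terms of Pb becomes xs = -145 + 7(Pb + 22) = 9 + 7Pb. Setting this equal to demand: 570 - 4Pb = 9 + 7Pb, so Pb = 51.
Sellers receive Ps = 51 + 22 = 73; x' = 570 − 4·51 = 366.
Buyers' price falls by P* − Pb = 65 − 51 = 14; sellers' price rises by Ps − P* = 73 − 65 = 8.
So producers capture 8/22 = 4/11 of each unit of subsidy.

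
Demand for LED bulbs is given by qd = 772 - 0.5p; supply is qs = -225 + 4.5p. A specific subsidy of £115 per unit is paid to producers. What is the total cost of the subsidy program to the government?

Pre-subsidy: 772 - 0.5p = -225 + 4.5p gives p* = 199.4, q* = 672.3.
With the subsidy, sellers receive ps = pb + 115 for each unit, where pb is the price buyers pay.
Supply in terms of pb becomes qs = -225 + 4.5(pb + 115) = 292.5 + 4.5pb. Setting this equal to demand: 772 - 0.5pb = 292.5 + 4.5pb, so pb = 95.9.
Sellers receive ps = 95.9 + 115 = 210.9; q' = 772 − 0.5·95.9 = 724.05.
Government outlay = subsidy × quantity = 115 × 724.05 = 83265.75.

Government cost = £83265.75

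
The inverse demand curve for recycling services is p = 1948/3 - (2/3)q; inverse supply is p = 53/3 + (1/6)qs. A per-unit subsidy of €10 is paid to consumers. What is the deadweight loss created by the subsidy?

Pre-subsidy: 1948/3 - (2/3)q = 53/3 + (1/6)q gives q* = 758 and p* = 144.
With the rebate, buyers effectively pay pb = ps − 10, where ps is the price sellers receive.
On the curves, pb = 1948/3 - (2/3)q and ps = 53/3 + (1/6)q; the wedge ps − pb = 10 gives 53/3 + (1/6)q − (1948/3 - (2/3)q) = 10, so q' = 770.
Then pb = 1948/3 − (2/3)·770 = 136 and ps = 53/3 + (1/6)·770 = 146.
The subsidy expands output by 770 − 758 = 12 past the efficient level; on those units the gap between marginal cost and willingness to pay runs from 0 up to 10.
DWL = ½ × 10 × 12 = 60.

Deadweight loss = €60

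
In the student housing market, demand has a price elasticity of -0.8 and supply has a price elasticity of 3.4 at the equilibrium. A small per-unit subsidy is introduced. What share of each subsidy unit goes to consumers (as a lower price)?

Consumer share = 17/21

For a small subsidy around the equilibrium, the benefit split depends on the relative slopes, which at a point are proportional to the elasticities.
Buyer share = εs/(εs + |εd|) = 3.4/(3.4 + 0.8) = 17/21; seller share = |εd|/(εs + |εd|) = 4/21.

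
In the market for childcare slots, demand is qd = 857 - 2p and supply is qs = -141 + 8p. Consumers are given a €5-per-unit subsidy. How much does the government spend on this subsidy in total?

Pre-subsidy: 857 - 2p = -141 + 8p gives p* = 99.8, q* = 657.4.
With the rebate, buyers effectively pay pb = ps − 5, where ps is the price sellers receive.
Demand in terms of ps becomes qd = 857 − 2(ps − 5) = 867 - 2ps. Setting this equal to supply: 867 - 2ps = -141 + 8ps, so ps = 100.8.
Buyers pay pb = 100.8 − 5 = 95.8; q' = -141 + 8·100.8 = 665.4.
Government outlay = subsidy × quantity = 5 × 665.4 = 3327.

Government cost = €3327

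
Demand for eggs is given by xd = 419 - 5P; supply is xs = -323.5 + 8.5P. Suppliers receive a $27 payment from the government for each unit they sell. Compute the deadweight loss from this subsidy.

Pre-subsidy: 419 - 5P = -323.5 + 8.5P gives P* = 55, x* = 144.
With the subsidy, sellers receive Ps = Pb + 27 for each unit, where Pb is the price buyers pay.
Supply in terms of Pb becomes xs = -323.5 + 8.5(Pb + 27) = -94 + 8.5Pb. Setting this equal to demand: 419 - 5Pb = -94 + 8.5Pb, so Pb = 38.
Sellers receive Ps = 38 + 27 = 65; x' = 419 − 5·38 = 229.
The subsidy expands output by 229 − 144 = 85 past the efficient level; on those units the gap between marginal cost and willingness to pay runs from 0 up to 27.
DWL = ½ × 27 × 85 = 1147.5.

Deadweight loss = $1147.5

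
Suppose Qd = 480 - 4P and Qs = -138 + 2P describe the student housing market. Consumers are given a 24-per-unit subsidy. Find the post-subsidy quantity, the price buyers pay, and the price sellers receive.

Q' = 100; buyers pay 95; sellers receive 119

Pre-subsidy: 480 - 4P = -138 + 2P gives P* = 103, Q* = 68.
With the rebate, buyers effectively pay Pb = Ps − 24, where Ps is the price sellers receive.
Demand in terms of Ps becomes Qd = 480 − 4(Ps − 24) = 576 - 4Ps. Setting this equal to supply: 576 - 4Ps = -138 + 2Ps, so Ps = 119.
Buyers pay Pb = 119 − 24 = 95; Q' = -138 + 2·119 = 100.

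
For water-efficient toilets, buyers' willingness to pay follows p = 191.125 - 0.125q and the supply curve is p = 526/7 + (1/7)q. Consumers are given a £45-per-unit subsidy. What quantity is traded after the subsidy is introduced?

q' = 601

Pre-subsidy: 191.125 - 0.125q = 526/7 + (1/7)q gives q* = 433 and p* = 137.
With the rebate, buyers effectively pay pb = ps − 45, where ps is the price sellers receive.
On the curves, pb = 191.125 - 0.125q and ps = 526/7 + (1/7)q; the wedge ps − pb = 45 gives 526/7 + (1/7)q − (191.125 - 0.125q) = 45, so q' = 601.
Then pb = 191.125 − 0.125·601 = 116 and ps = 526/7 + (1/7)·601 = 161.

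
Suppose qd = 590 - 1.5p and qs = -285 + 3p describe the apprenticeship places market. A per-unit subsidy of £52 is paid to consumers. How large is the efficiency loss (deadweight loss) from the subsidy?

Deadweight loss = £1352

Pre-subsidy: 590 - 1.5p = -285 + 3p gives p* = 1750/9, q* = 895/3.
With the rebate, buyers effectively pay pb = ps − 52, where ps is the price sellers receive.
Demand in terms of ps becomes qd = 590 − 1.5(ps − 52) = 668 - 1.5ps. Setting this equal to supply: 668 - 1.5ps = -285 + 3ps, so ps = 1906/9.
Buyers pay pb = 1906/9 − 52 = 1438/9; q' = -285 + 3·(1906/9) = 1051/3.
The subsidy expands output by 1051/3 − 895/3 = 52 past the efficient level; on those units the gap between marginal cost and willingness to pay runs from 0 up to 52.
DWL = ½ × 52 × 52 = 1352.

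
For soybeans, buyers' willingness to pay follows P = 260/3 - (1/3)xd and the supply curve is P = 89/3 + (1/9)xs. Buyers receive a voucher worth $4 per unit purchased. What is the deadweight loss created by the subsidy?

Pre-subsidy: 260/3 - (1/3)x = 89/3 + (1/9)x gives x* = 128.25 and P* = 527/12.
With the rebate, buyers effectively pay Pb = Ps − 4, where Ps is the price sellers receive.
On the curves, Pb = 260/3 - (1/3)x and Ps = 89/3 + (1/9)x; the wedge Ps − Pb = 4 gives 89/3 + (1/9)x − (260/3 - (1/3)x) = 4, so x' = 137.25.
Then Pb = 260/3 − (1/3)·137.25 = 491/12 and Ps = 89/3 + (1/9)·137.25 = 539/12.
The subsidy expands output by 137.25 − 128.25 = 9 past the efficient level; on those units the gap between marginal cost and willingness to pay runs from 0 up to 4.
DWL = ½ × 4 × 9 = 18.

Deadweight loss = $18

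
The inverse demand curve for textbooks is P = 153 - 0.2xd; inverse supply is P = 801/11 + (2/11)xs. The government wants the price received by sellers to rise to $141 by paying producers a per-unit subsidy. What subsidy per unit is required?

Required subsidy s = $63 per unit

At a seller price of 141, quantity supplied is -400.5 + 5.5·141 = 375.
Buyers absorb 375 only when they pay Pb = 153 − 0.2·375 = 78.
s = Ps − Pb = 141 − 78 = 63.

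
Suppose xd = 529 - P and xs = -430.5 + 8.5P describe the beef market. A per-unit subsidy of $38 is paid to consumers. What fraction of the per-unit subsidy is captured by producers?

Producer share = 2/19

Pre-subsidy: 529 - P = -430.5 + 8.5P gives P* = 101, x* = 428.
With the rebate, buyers effectively pay Pb = Ps − 38, where Ps is the price sellers receive.
Demand in terms of Ps becomes xd = 529 − 1(Ps − 38) = 567 - Ps. Setting this equal to supply: 567 - Ps = -430.5 + 8.5Ps, so Ps = 105.
Buyers pay Pb = 105 − 38 = 67; x' = -430.5 + 8.5·105 = 462.
Buyers' price falls by P* − Pb = 101 − 67 = 34; sellers' price rises by Ps − P* = 105 − 101 = 4.
So producers capture 4/38 = 2/19 of each unit of subsidy.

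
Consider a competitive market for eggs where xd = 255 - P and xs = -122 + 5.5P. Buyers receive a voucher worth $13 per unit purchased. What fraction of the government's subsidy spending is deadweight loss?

Pre-subsidy: 255 - P = -122 + 5.5P gives P* = 58, x* = 197.
With the rebate, buyers effectively pay Pb = Ps − 13, where Ps is the price sellers receive.
Demand in terms of Ps becomes xd = 255 − 1(Ps − 13) = 268 - Ps. Setting this equal to supply: 268 - Ps = -122 + 5.5Ps, so Ps = 60.
Buyers pay Pb = 60 − 13 = 47; x' = -122 + 5.5·60 = 208.
ΔCS = ½(197 + 208)(58 − 47) = 2227.5; ΔPS = ½(197 + 208)(60 − 58) = 405.
Government spending = 13 × 208 = 2704.
DWL = ½ × 13 × (208 − 197) = 71.5; fraction = 71.5 / 2704 = 11/416.

DWL / government spending = 11/416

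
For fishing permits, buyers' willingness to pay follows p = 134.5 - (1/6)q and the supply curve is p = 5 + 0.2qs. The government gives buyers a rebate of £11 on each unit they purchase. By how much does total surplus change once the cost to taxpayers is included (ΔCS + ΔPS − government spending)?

Net change in total surplus = -£165

Pre-subsidy: 134.5 - (1/6)q = 5 + 0.2q gives q* = 3885/11 and p* = 832/11.
With the rebate, buyers effectively pay pb = ps − 11, where ps is the price sellers receive.
On the curves, pb = 134.5 - (1/6)q and ps = 5 + 0.2q; the wedge ps − pb = 11 gives 5 + 0.2q − (134.5 - (1/6)q) = 11, so q' = 4215/11.
Then pb = 134.5 − (1/6)·(4215/11) = 777/11 and ps = 5 + 0.2·(4215/11) = 898/11.
ΔCS = ½(3885/11 + 4215/11)(832/11 − 777/11) = 20250/11; ΔPS = ½(3885/11 + 4215/11)(898/11 − 832/11) = 24300/11.
Government spending = 11 × 4215/11 = 4215.
Net change = 20250/11 + 24300/11 − 4215 = -165. The loss equals the DWL triangle ½·11·30.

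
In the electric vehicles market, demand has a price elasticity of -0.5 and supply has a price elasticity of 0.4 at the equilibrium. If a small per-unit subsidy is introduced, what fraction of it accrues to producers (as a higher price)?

Producer share = 5/9

For a small subsidy around the equilibrium, the benefit split depends on the relative slopes, which at a point are proportional to the elasticities.
Buyer share = εs/(εs + |εd|) = 0.4/(0.4 + 0.5) = 4/9; seller share = |εd|/(εs + |εd|) = 5/9.
So producers capture 5/9 of the subsidy.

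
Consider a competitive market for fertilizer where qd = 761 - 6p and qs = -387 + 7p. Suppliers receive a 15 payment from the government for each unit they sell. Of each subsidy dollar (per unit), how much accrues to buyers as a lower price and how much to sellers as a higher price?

Buyers gain 105/13 per unit; sellers gain 90/13 per unit

Pre-subsidy: 761 - 6p = -387 + 7p gives p* = 1148/13, q* = 3005/13.
With the subsidy, sellers receive ps = pb + 15 for each unit, where pb is the price buyers pay.
Supply in terms of pb becomes qs = -387 + 7(pb + 15) = -282 + 7pb. Setting this equal to demand: 761 - 6pb = -282 + 7pb, so pb = 1043/13.
Sellers receive ps = 1043/13 + 15 = 1238/13; q' = 761 − 6·(1043/13) = 3635/13.
Buyers' price falls by p* − pb = 1148/13 − 1043/13 = 105/13; sellers' price rises by ps − p* = 1238/13 − 1148/13 = 90/13.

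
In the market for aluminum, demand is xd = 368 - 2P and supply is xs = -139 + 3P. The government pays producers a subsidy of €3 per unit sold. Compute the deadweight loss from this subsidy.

Deadweight loss = €5.4

Pre-subsidy: 368 - 2P = -139 + 3P gives P* = 101.4, x* = 165.2.
With the subsidy, sellers receive Ps = Pb + 3 for each unit, where Pb is the price buyers pay.
Supply in terms of Pb becomes xs = -139 + 3(Pb + 3) = -130 + 3Pb. Setting this equal to demand: 368 - 2Pb = -130 + 3Pb, so Pb = 99.6.
Sellers receive Ps = 99.6 + 3 = 102.6; x' = 368 − 2·99.6 = 168.8.
The subsidy expands output by 168.8 − 165.2 = 3.6 past the efficient level; on those units the gap between marginal cost and willingness to pay runs from 0 up to 3.
DWL = ½ × 3 × 3.6 = 5.4.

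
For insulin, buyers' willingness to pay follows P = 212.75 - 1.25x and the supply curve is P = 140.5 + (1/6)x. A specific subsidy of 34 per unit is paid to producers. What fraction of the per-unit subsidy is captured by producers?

Producer share = 2/17

Pre-subsidy: 212.75 - 1.25x = 140.5 + (1/6)x gives x* = 51 and P* = 149.
With the subsidy, sellers receive Ps = Pb + 34 for each unit, where Pb is the price buyers pay.
On the curves, Pb = 212.75 - 1.25x and Ps = 140.5 + (1/6)x; the wedge Ps − Pb = 34 gives 140.5 + (1/6)x − (212.75 - 1.25x) = 34, so x' = 75.
Then Pb = 212.75 − 1.25·75 = 119 and Ps = 140.5 + (1/6)·75 = 153.
Buyers' price falls by P* − Pb = 149 − 119 = 30; sellers' price rises by Ps − P* = 153 − 149 = 4.
So producers capture 4/34 = 2/17 of each unit of subsidy.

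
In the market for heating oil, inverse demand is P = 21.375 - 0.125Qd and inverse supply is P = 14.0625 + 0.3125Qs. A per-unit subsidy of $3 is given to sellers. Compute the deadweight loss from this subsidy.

Pre-subsidy: 21.375 - 0.125Q = 14.0625 + 0.3125Q gives Q* = 117/7 and P* = 135/7.
With the subsidy, sellers receive Ps = Pb + 3 for each unit, where Pb is the price buyers pay.
On the curves, Pb = 21.375 - 0.125Q and Ps = 14.0625 + 0.3125Q; the wedge Ps − Pb = 3 gives 14.0625 + 0.3125Q − (21.375 - 0.125Q) = 3, so Q' = 165/7.
Then Pb = 21.375 − 0.125·(165/7) = 129/7 and Ps = 14.0625 + 0.3125·(165/7) = 150/7.
The subsidy expands output by 165/7 − 117/7 = 48/7 past the efficient level; on those units the gap between marginal cost and willingness to pay runs from 0 up to 3.
DWL = ½ × 3 × 48/7 = 72/7.

Deadweight loss = 72/7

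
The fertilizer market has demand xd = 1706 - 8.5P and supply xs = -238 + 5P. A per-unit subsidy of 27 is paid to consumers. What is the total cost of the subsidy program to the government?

Government cost = 15309

Pre-subsidy: 1706 - 8.5P = -238 + 5P gives P* = 144, x* = 482.
With the rebate, buyers effectively pay Pb = Ps − 27, where Ps is the price sellers receive.
Demand in terms of Ps becomes xd = 1706 − 8.5(Ps − 27) = 1935.5 - 8.5Ps. Setting this equal to supply: 1935.5 - 8.5Ps = -238 + 5Ps, so Ps = 161.
Buyers pay Pb = 161 − 27 = 134; x' = -238 + 5·161 = 567.
Government outlay = subsidy × quantity = 27 × 567 = 15309.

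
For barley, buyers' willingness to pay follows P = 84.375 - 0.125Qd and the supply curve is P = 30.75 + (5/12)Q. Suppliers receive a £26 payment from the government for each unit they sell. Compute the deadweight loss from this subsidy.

Deadweight loss = £624

Pre-subsidy: 84.375 - 0.125Q = 30.75 + (5/12)Q gives Q* = 99 and P* = 72.
With the subsidy, sellers receive Ps = Pb + 26 for each unit, where Pb is the price buyers pay.
On the curves, Pb = 84.375 - 0.125Q and Ps = 30.75 + (5/12)Q; the wedge Ps − Pb = 26 gives 30.75 + (5/12)Q − (84.375 - 0.125Q) = 26, so Q' = 147.
Then Pb = 84.375 − 0.125·147 = 66 and Ps = 30.75 + (5/12)·147 = 92.
The subsidy expands output by 147 − 99 = 48 past the efficient level; on those units the gap between marginal cost and willingness to pay runs from 0 up to 26.
DWL = ½ × 26 × 48 = 624.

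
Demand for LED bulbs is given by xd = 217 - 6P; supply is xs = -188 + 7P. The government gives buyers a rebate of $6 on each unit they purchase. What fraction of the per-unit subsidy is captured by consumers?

Consumer share = 7/13

Pre-subsidy: 217 - 6P = -188 + 7P gives P* = 405/13, x* = 391/13.
With the rebate, buyers effectively pay Pb = Ps − 6, where Ps is the price sellers receive.
Demand in terms of Ps becomes xd = 217 − 6(Ps − 6) = 253 - 6Ps. Setting this equal to supply: 253 - 6Ps = -188 + 7Ps, so Ps = 441/13.
Buyers pay Pb = 441/13 − 6 = 363/13; x' = -188 + 7·(441/13) = 643/13.
Buyers' price falls by P* − Pb = 405/13 − 363/13 = 42/13; sellers' price rises by Ps − P* = 441/13 − 405/13 = 36/13.
So consumers capture (42/13)/6 = 7/13 of each unit of subsidy.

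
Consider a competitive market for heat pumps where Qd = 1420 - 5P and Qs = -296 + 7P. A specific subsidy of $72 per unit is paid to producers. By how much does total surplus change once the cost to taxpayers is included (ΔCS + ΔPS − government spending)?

Net change in total surplus = -$7560

Pre-subsidy: 1420 - 5P = -296 + 7P gives P* = 143, Q* = 705.
With the subsidy, sellers receive Ps = Pb + 72 for each unit, where Pb is the price buyers pay.
Supply in terms of Pb becomes Qs = -296 + 7(Pb + 72) = 208 + 7Pb. Setting this equal to demand: 1420 - 5Pb = 208 + 7Pb, so Pb = 101.
Sellers receive Ps = 101 + 72 = 173; Q' = 1420 − 5·101 = 915.
ΔCS = ½(705 + 915)(143 − 101) = 34020; ΔPS = ½(705 + 915)(173 − 143) = 24300.
Government spending = 72 × 915 = 65880.
Net change = 34020 + 24300 − 65880 = -7560. The loss equals the DWL triangle ½·72·210.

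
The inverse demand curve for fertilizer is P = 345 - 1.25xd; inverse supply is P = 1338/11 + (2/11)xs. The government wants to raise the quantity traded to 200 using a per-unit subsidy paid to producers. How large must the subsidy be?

Required subsidy s = 63 per unit

At x = 200, from the demand curve buyers pay Pb = 345 − 1.25·200 = 95; from the supply curve sellers need Ps = 1338/11 + (2/11)·200 = 158.
The subsidy must fill the gap: s = Ps − Pb = 158 − 95 = 63.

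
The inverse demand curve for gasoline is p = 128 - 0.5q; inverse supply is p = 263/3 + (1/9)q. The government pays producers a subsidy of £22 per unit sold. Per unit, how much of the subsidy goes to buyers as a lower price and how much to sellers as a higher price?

Buyers gain £18 per unit; sellers gain £4 per unit

Pre-subsidy: 128 - 0.5q = 263/3 + (1/9)q gives q* = 66 and p* = 95.
With the subsidy, sellers receive ps = pb + 22 for each unit, where pb is the price buyers pay.
On the curves, pb = 128 - 0.5q and ps = 263/3 + (1/9)q; the wedge ps − pb = 22 gives 263/3 + (1/9)q − (128 - 0.5q) = 22, so q' = 102.
Then pb = 128 − 0.5·102 = 77 and ps = 263/3 + (1/9)·102 = 99.
Buyers' price falls by p* − pb = 95 − 77 = 18; sellers' price rises by ps − p* = 99 − 95 = 4.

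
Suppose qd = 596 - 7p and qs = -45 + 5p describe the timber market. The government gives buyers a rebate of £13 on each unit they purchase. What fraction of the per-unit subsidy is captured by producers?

Pre-subsidy: 596 - 7p = -45 + 5p gives p* = 641/12, q* = 2665/12.
With the rebate, buyers effectively pay pb = ps − 13, where ps is the price sellers receive.
Demand in terms of ps becomes qd = 596 − 7(ps − 13) = 687 - 7ps. Setting this equal to supply: 687 - 7ps = -45 + 5ps, so ps = 61.
Buyers pay pb = 61 − 13 = 48; q' = -45 + 5·61 = 260.
Buyers' price falls by p* − pb = 641/12 − 48 = 65/12; sellers' price rises by ps − p* = 61 − 641/12 = 91/12.
So producers capture (91/12)/13 = 7/12 of each unit of subsidy.

Producer share = 7/12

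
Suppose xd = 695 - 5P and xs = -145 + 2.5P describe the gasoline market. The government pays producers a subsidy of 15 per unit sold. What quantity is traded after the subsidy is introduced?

x' = 160

Pre-subsidy: 695 - 5P = -145 + 2.5P gives P* = 112, x* = 135.
With the subsidy, sellers receive Ps = Pb + 15 for each unit, where Pb is the price buyers pay.
Supply in terms of Pb becomes xs = -145 + 2.5(Pb + 15) = -107.5 + 2.5Pb. Setting this equal to demand: 695 - 5Pb = -107.5 + 2.5Pb, so Pb = 107.
Sellers receive Ps = 107 + 15 = 122; x' = 695 − 5·107 = 160.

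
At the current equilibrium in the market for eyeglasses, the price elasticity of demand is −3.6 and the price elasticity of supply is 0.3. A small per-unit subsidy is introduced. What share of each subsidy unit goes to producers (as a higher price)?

Producer share = 12/13

For a small subsidy around the equilibrium, the benefit split depends on the relative slopes, which at a point are proportional to the elasticities.
Buyer share = εs/(εs + |εd|) = 0.3/(0.3 + 3.6) = 1/13; seller share = |εd|/(εs + |εd|) = 12/13.
So producers capture 12/13 of the subsidy.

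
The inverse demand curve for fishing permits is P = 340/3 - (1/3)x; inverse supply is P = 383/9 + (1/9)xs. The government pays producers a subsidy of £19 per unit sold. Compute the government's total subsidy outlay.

Pre-subsidy: 340/3 - (1/3)x = 383/9 + (1/9)x gives x* = 159.25 and P* = 60.25.
With the subsidy, sellers receive Ps = Pb + 19 for each unit, where Pb is the price buyers pay.
On the curves, Pb = 340/3 - (1/3)x and Ps = 383/9 + (1/9)x; the wedge Ps − Pb = 19 gives 383/9 + (1/9)x − (340/3 - (1/3)x) = 19, so x' = 202.
Then Pb = 340/3 − (1/3)·202 = 46 and Ps = 383/9 + (1/9)·202 = 65.
Government outlay = subsidy × quantity = 19 × 202 = 3838.

Government cost = £3838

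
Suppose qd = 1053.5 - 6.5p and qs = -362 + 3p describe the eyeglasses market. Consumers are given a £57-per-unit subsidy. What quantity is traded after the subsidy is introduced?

Pre-subsidy: 1053.5 - 6.5p = -362 + 3p gives p* = 149, q* = 85.
With the rebate, buyers effectively pay pb = ps − 57, where ps is the price sellers receive.
Demand in terms of ps becomes qd = 1053.5 − 6.5(ps − 57) = 1424 - 6.5ps. Setting this equal to supply: 1424 - 6.5ps = -362 + 3ps, so ps = 188.
Buyers pay pb = 188 − 57 = 131; q' = -362 + 3·188 = 202.

q' = 202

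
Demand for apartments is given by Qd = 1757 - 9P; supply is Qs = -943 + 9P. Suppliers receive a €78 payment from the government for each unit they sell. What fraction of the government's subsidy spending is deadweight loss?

DWL / government spending = 351/1516

Pre-subsidy: 1757 - 9P = -943 + 9P gives P* = 150, Q* = 407.
With the subsidy, sellers receive Ps = Pb + 78 for each unit, where Pb is the price buyers pay.
Supply in terms of Pb becomes Qs = -943 + 9(Pb + 78) = -241 + 9Pb. Setting this equal to demand: 1757 - 9Pb = -241 + 9Pb, so Pb = 111.
Sellers receive Ps = 111 + 78 = 189; Q' = 1757 − 9·111 = 758.
ΔCS = ½(407 + 758)(150 − 111) = 22717.5; ΔPS = ½(407 + 758)(189 − 150) = 22717.5.
Government spending = 78 × 758 = 59124.
DWL = ½ × 78 × (758 − 407) = 13689; fraction = 13689 / 59124 = 351/1516.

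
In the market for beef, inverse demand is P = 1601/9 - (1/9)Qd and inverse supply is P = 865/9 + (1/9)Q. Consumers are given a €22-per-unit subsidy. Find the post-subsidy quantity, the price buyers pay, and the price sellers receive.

Q' = 467; buyers pay €126; sellers receive €148

Pre-subsidy: 1601/9 - (1/9)Q = 865/9 + (1/9)Q gives Q* = 368 and P* = 137.
With the rebate, buyers effectively pay Pb = Ps − 22, where Ps is the price sellers receive.
On the curves, Pb = 1601/9 - (1/9)Q and Ps = 865/9 + (1/9)Q; the wedge Ps − Pb = 22 gives 865/9 + (1/9)Q − (1601/9 - (1/9)Q) = 22, so Q' = 467.
Then Pb = 1601/9 − (1/9)·467 = 126 and Ps = 865/9 + (1/9)·467 = 148.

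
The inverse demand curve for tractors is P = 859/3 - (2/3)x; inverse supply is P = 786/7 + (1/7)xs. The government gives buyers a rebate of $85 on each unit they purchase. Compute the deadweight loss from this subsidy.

Pre-subsidy: 859/3 - (2/3)x = 786/7 + (1/7)x gives x* = 215 and P* = 143.
With the rebate, buyers effectively pay Pb = Ps − 85, where Ps is the price sellers receive.
On the curves, Pb = 859/3 - (2/3)x and Ps = 786/7 + (1/7)x; the wedge Ps − Pb = 85 gives 786/7 + (1/7)x − (859/3 - (2/3)x) = 85, so x' = 320.
Then Pb = 859/3 − (2/3)·320 = 73 and Ps = 786/7 + (1/7)·320 = 158.
The subsidy expands output by 320 − 215 = 105 past the efficient level; on those units the gap between marginal cost and willingness to pay runs from 0 up to 85.
DWL = ½ × 85 × 105 = 4462.5.

Deadweight loss = $4462.5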